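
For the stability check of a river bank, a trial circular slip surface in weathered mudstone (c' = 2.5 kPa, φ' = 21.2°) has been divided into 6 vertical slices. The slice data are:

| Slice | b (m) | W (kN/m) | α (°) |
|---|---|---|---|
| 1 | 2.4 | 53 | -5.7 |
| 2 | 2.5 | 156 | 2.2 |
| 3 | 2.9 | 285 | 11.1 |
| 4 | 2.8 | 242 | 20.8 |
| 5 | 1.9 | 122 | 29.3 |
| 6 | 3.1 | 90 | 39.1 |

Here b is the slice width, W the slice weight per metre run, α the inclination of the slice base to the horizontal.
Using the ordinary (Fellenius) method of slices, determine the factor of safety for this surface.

FS = 1.50

Ordinary method of slices: FS = Σ[c'·Δl_i + (W_i cosα_i)·tanφ'] / Σ W_i sinα_i, with Δl_i = b_i / cosα_i.
Slice 1: Δl = 2.4/cos(-5.7°) = 2.412 m; N'_1 = 53·cos(-5.7°) = 52.7; c'Δl = 6.03; W sinα = -5.3
Slice 2: Δl = 2.5/cos2.2° = 2.502 m; N'_2 = 156·cos2.2° = 155.9; c'Δl = 6.25; W sinα = 6.0
Slice 3: Δl = 2.9/cos11.1° = 2.955 m; N'_3 = 285·cos11.1° = 279.7; c'Δl = 7.39; W sinα = 54.9
Slice 4: Δl = 2.8/cos20.8° = 2.995 m; N'_4 = 242·cos20.8° = 226.2; c'Δl = 7.49; W sinα = 85.9
Slice 5: Δl = 1.9/cos29.3° = 2.179 m; N'_5 = 122·cos29.3° = 106.4; c'Δl = 5.45; W sinα = 59.7
Slice 6: Δl = 3.1/cos39.1° = 3.995 m; N'_6 = 90·cos39.1° = 69.8; c'Δl = 9.99; W sinα = 56.8
Σc'Δl = 42.6 kN/m; ΣN' = 890.8 kN/m; ΣW sinα = 258.0 kN/m
Resisting = 42.6 + 890.8·tan21.2° = 42.6 + 345.5 = 388.1 kN/m
FS = 388.1 / 258.0 = 1.504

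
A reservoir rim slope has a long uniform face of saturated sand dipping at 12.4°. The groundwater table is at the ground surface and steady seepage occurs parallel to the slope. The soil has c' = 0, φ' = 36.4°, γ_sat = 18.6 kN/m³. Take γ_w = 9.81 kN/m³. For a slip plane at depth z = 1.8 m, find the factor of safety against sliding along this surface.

FS = 1.58

With seepage parallel to the slope and the water table at the surface, the effective normal stress on the slip plane uses the buoyant unit weight γ' = γ_sat − γ_w while the driving shear stress uses γ_sat:
FS = [c' + γ' z cos²β tanφ'] / [γ_sat z sinβ cosβ]
(For c' = 0 this reduces to FS = (γ'/γ_sat)·tanφ'/tanβ.)
γ' = 18.6 − 9.81 = 8.79 kN/m³
Numerator = 0.0 + 8.79·1.8·cos²12.4°·tan36.4° = 0.0 + 8.79·1.8·0.9539·0.7373 = 11.127 kPa
Denominator = 18.6·1.8·sin12.4°·cos12.4° = 18.6·1.8·0.2147·0.9767 = 7.022 kPa
FS = 11.127 / 7.022 = 1.585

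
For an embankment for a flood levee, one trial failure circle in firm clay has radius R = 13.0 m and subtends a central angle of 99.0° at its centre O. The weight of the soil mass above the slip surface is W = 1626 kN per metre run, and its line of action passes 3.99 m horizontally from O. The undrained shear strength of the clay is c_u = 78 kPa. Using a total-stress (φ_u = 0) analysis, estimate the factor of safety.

Taking moments about the centre O, the resisting moment is provided by the undrained shear strength acting along the arc:
Arc length L_a = R·θ = 13.0·(99.0°·π/180) = 13.0·1.7279 = 22.46 m
M_R = c_u·L_a·R = 78·22.46·13.0 = 22776.9 kN·m/m
M_D = W·d = 1626·3.99 = 6487.7 kN·m/m
FS = M_R / M_D = 22776.9 / 6487.7 = 3.511

FS = 3.51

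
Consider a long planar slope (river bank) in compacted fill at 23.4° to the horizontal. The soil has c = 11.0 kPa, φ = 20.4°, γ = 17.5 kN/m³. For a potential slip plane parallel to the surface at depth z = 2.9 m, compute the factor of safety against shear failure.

For an infinite slope with a slip plane parallel to the surface (no pore pressure): FS = [c + γz cos²β tanφ] / [γz sinβ cosβ].
γz = 17.5·2.9 = 50.75 kN/m²
Numerator = 11.0 + 50.75·cos²23.4°·tan20.4° = 11.0 + 50.75·0.8423·0.3719 = 26.897 kPa
Denominator = 50.75·sin23.4°·cos23.4° = 50.75·0.3971·0.9178 = 18.498 kPa
FS = 26.897 / 18.498 = 1.454

FS = 1.45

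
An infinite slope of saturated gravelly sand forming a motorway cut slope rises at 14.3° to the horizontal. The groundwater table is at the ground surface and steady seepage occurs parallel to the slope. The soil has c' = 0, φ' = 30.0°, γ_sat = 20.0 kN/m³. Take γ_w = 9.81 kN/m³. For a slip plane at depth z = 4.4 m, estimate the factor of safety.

With seepage parallel to the slope and the water table at the surface, the effective normal stress on the slip plane uses the buoyant unit weight γ' = γ_sat − γ_w while the driving shear stress uses γ_sat:
FS = [c' + γ' z cos²β tanφ'] / [γ_sat z sinβ cosβ]
(For c' = 0 this reduces to FS = (γ'/γ_sat)·tanφ'/tanβ.)
γ' = 20.0 − 9.81 = 10.19 kN/m³
Numerator = 0.0 + 10.19·4.4·cos²14.3°·tan30.0° = 0.0 + 10.19·4.4·0.9390·0.5774 = 24.307 kPa
Denominator = 20.0·4.4·sin14.3°·cos14.3° = 20.0·4.4·0.2470·0.9690 = 21.062 kPa
FS = 24.307 / 21.062 = 1.154

FS = 1.15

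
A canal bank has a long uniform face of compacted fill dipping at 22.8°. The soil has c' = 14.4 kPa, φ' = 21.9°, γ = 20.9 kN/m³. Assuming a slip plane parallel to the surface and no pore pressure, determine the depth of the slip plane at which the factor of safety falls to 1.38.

z = 4.55 m

Setting FS = 1.38 in FS = [c' + γz cos²β tanφ'] / [γz sinβ cosβ] and solving for z:
z = c' / [γ cosβ (FS·sinβ − cosβ·tanφ')]
  = 14.4 / [20.9·cos22.8°·(1.38·sin22.8° − cos22.8°·tan21.9°)]
  = 14.4 / [20.9·0.9219·(1.38·0.3875 − 0.9219·0.4020)]
  = 14.4 / 3.1633 = 4.552 m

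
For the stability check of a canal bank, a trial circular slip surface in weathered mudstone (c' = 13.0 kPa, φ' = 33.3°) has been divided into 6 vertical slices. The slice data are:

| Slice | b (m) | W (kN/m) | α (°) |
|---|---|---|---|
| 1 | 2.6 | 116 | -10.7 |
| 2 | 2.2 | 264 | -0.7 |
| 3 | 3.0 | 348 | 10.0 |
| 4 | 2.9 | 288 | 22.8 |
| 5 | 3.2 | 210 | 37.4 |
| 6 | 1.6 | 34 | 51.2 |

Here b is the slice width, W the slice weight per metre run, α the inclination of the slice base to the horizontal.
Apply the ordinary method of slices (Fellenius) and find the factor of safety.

FS = 3.32

Ordinary method of slices: FS = Σ[c'·Δl_i + (W_i cosα_i)·tanφ'] / Σ W_i sinα_i, with Δl_i = b_i / cosα_i.
Slice 1: Δl = 2.6/cos(-10.7°) = 2.646 m; N'_1 = 116·cos(-10.7°) = 114.0; c'Δl = 34.40; W sinα = -21.5
Slice 2: Δl = 2.2/cos(-0.7°) = 2.200 m; N'_2 = 264·cos(-0.7°) = 264.0; c'Δl = 28.60; W sinα = -3.2
Slice 3: Δl = 3.0/cos10.0° = 3.046 m; N'_3 = 348·cos10.0° = 342.7; c'Δl = 39.60; W sinα = 60.4
Slice 4: Δl = 2.9/cos22.8° = 3.146 m; N'_4 = 288·cos22.8° = 265.5; c'Δl = 40.90; W sinα = 111.6
Slice 5: Δl = 3.2/cos37.4° = 4.028 m; N'_5 = 210·cos37.4° = 166.8; c'Δl = 52.37; W sinα = 127.5
Slice 6: Δl = 1.6/cos51.2° = 2.553 m; N'_6 = 34·cos51.2° = 21.3; c'Δl = 33.19; W sinα = 26.5
Σc'Δl = 229.1 kN/m; ΣN' = 1174.3 kN/m; ΣW sinα = 301.3 kN/m
Resisting = 229.1 + 1174.3·tan33.3° = 229.1 + 771.4 = 1000.4 kN/m
FS = 1000.4 / 301.3 = 3.320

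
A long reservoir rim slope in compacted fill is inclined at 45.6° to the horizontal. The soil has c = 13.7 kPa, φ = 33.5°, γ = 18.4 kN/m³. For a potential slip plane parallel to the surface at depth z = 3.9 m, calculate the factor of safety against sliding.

FS = 1.03

For an infinite slope with a slip plane parallel to the surface (no pore pressure): FS = [c + γz cos²β tanφ] / [γz sinβ cosβ].
γz = 18.4·3.9 = 71.76 kN/m²
Numerator = 13.7 + 71.76·cos²45.6°·tan33.5° = 13.7 + 71.76·0.4895·0.6619 = 36.951 kPa
Denominator = 71.76·sin45.6°·cos45.6° = 71.76·0.7145·0.6997 = 35.872 kPa
FS = 36.951 / 35.872 = 1.030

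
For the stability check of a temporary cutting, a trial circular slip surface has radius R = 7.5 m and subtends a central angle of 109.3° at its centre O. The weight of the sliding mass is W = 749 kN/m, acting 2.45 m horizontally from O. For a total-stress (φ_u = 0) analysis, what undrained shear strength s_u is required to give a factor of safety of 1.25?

s_u = 21.4 kPa

FS = s_u·L_a·R / (W·d), so s_u = FS·W·d / (L_a·R).
Arc length L_a = R·θ = 7.5·(109.3°·π/180) = 7.5·1.9076 = 14.31 m
s_u = 1.25·749·2.45 / (14.31·7.5) = 2293.8 / 107.31 = 21.38 kPa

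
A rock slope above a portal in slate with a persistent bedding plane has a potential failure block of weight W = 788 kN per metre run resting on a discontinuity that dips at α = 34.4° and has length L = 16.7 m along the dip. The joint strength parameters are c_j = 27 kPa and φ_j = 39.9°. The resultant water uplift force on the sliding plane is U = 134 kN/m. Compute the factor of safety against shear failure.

Resolving the block weight along and normal to the plane and applying the Mohr–Coulomb strength on the joint:
N' = W cosα − U = 788·cos34.4° − 134 = 516.2 kN/m
Driving force T = W sinα = 788·sin34.4° = 445.2 kN/m
Resisting force R = c_j·L + N'·tanφ_j = 27·16.7 + 516.2·tan39.9° = 450.9 + 431.6 = 882.5 kN/m
FS = R / T = 882.5 / 445.2 = 1.982

FS = 1.98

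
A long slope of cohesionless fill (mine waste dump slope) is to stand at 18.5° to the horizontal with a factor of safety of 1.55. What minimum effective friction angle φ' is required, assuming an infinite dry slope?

FS = tanφ'/tanβ ⇒ tanφ' = FS · tanβ = 1.55 · tan18.5° = 0.5186
φ' = arctan(0.5186) = 27.41°

φ' = 27.4°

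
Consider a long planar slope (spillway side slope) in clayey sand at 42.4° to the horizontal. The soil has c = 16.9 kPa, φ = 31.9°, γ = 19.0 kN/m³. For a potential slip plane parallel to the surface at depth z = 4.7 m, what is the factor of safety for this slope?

For an infinite slope with a slip plane parallel to the surface (no pore pressure): FS = [c + γz cos²β tanφ] / [γz sinβ cosβ].
γz = 19.0·4.7 = 89.30 kN/m²
Numerator = 16.9 + 89.30·cos²42.4°·tan31.9° = 16.9 + 89.30·0.5453·0.6224 = 47.211 kPa
Denominator = 89.30·sin42.4°·cos42.4° = 89.30·0.6743·0.7385 = 44.466 kPa
FS = 47.211 / 44.466 = 1.062

FS = 1.06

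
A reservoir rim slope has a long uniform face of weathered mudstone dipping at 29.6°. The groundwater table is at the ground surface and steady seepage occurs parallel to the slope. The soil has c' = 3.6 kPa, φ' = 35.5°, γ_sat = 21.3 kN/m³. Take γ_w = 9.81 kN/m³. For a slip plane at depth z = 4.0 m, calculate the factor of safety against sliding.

With seepage parallel to the slope and the water table at the surface, the effective normal stress on the slip plane uses the buoyant unit weight γ' = γ_sat − γ_w while the driving shear stress uses γ_sat:
FS = [c' + γ' z cos²β tanφ'] / [γ_sat z sinβ cosβ]
γ' = 21.3 − 9.81 = 11.49 kN/m³
Numerator = 3.6 + 11.49·4.0·cos²29.6°·tan35.5° = 3.6 + 11.49·4.0·0.7560·0.7133 = 28.385 kPa
Denominator = 21.3·4.0·sin29.6°·cos29.6° = 21.3·4.0·0.4939·0.8695 = 36.592 kPa
FS = 28.385 / 36.592 = 0.776

FS = 0.78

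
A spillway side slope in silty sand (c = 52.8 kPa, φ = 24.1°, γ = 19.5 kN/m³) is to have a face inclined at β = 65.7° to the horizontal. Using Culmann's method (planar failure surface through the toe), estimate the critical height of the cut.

Culmann's analysis gives the critical failure plane at α_cr = (β + φ)/2 = (65.7 + 24.1)/2 = 44.9°, and the critical height
H_c = (4c/γ) · sinβ cosφ / [1 − cos(β − φ)]
    = (4·52.8/19.5) · sin65.7°·cos24.1° / [1 − cos(41.6°)]
    = 10.831 · 0.9114·0.9128 / [1 − 0.7478]
    = 10.831 · 0.8320 / 0.2522
    = 35.73 m

H_c = 35.73 m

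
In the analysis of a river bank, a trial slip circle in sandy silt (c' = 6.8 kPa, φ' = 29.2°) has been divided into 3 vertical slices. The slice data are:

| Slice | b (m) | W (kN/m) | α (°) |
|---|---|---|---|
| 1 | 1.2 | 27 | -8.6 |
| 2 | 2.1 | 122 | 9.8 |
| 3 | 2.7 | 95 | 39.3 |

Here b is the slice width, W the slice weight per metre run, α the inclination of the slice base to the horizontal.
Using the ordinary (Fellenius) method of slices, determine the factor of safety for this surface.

Ordinary method of slices: FS = Σ[c'·Δl_i + (W_i cosα_i)·tanφ'] / Σ W_i sinα_i, with Δl_i = b_i / cosα_i.
Slice 1: Δl = 1.2/cos(-8.6°) = 1.214 m; N'_1 = 27·cos(-8.6°) = 26.7; c'Δl = 8.25; W sinα = -4.0
Slice 2: Δl = 2.1/cos9.8° = 2.131 m; N'_2 = 122·cos9.8° = 120.2; c'Δl = 14.49; W sinα = 20.8
Slice 3: Δl = 2.7/cos39.3° = 3.489 m; N'_3 = 95·cos39.3° = 73.5; c'Δl = 23.73; W sinα = 60.2
Σc'Δl = 46.5 kN/m; ΣN' = 220.4 kN/m; ΣW sinα = 76.9 kN/m
Resisting = 46.5 + 220.4·tan29.2° = 46.5 + 123.2 = 169.7 kN/m
FS = 169.7 / 76.9 = 2.206

FS = 2.21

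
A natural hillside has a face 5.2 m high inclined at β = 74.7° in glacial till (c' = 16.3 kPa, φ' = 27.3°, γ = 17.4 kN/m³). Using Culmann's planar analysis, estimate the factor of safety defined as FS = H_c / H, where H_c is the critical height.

FS = 1.91

H_c = (4c'/γ) · sinβ cosφ' / [1 − cos(β − φ')]
    = (4·16.3/17.4) · sin74.7°·cos27.3° / [1 − cos47.4°]
    = 3.747 · 0.8571 / 0.3231 = 9.94 m
FS = H_c / H = 9.94 / 5.2 = 1.911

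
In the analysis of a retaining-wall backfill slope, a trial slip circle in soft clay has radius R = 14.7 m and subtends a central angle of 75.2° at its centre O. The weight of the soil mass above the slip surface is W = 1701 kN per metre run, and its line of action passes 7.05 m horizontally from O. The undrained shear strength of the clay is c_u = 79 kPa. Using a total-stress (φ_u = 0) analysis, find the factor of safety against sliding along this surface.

Taking moments about the centre O, the resisting moment is provided by the undrained shear strength acting along the arc:
Arc length L_a = R·θ = 14.7·(75.2°·π/180) = 14.7·1.3125 = 19.29 m
M_R = c_u·L_a·R = 79·19.29·14.7 = 22405.6 kN·m/m
M_D = W·d = 1701·7.05 = 11992.0 kN·m/m
FS = M_R / M_D = 22405.6 / 11992.0 = 1.868

FS = 1.87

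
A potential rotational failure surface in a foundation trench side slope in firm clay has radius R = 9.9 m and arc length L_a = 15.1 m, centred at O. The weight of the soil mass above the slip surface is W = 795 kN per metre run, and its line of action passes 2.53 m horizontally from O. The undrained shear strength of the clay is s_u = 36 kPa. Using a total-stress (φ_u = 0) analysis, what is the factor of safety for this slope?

Taking moments about the centre O, the resisting moment is provided by the undrained shear strength acting along the arc:
M_R = s_u·L_a·R = 36·15.10·9.9 = 5381.6 kN·m/m
M_D = W·d = 795·2.53 = 2011.3 kN·m/m
FS = M_R / M_D = 5381.6 / 2011.3 = 2.676

FS = 2.68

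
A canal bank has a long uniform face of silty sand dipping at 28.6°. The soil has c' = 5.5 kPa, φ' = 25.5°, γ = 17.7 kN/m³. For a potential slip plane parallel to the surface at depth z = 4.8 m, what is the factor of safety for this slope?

For an infinite slope with a slip plane parallel to the surface (no pore pressure): FS = [c' + γz cos²β tanφ'] / [γz sinβ cosβ].
γz = 17.7·4.8 = 84.96 kN/m²
Numerator = 5.5 + 84.96·cos²28.6°·tan25.5° = 5.5 + 84.96·0.7709·0.4770 = 36.738 kPa
Denominator = 84.96·sin28.6°·cos28.6° = 84.96·0.4787·0.8780 = 35.707 kPa
FS = 36.738 / 35.707 = 1.029

FS = 1.03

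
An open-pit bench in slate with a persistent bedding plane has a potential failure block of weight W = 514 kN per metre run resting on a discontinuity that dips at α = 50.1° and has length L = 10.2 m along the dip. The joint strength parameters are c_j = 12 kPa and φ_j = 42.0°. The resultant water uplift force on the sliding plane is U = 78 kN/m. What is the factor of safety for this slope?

FS = 0.89

Resolving the block weight along and normal to the plane and applying the Mohr–Coulomb strength on the joint:
N' = W cosα − U = 514·cos50.1° − 78 = 251.7 kN/m
Driving force T = W sinα = 514·sin50.1° = 394.3 kN/m
Resisting force R = c_j·L + N'·tanφ_j = 12·10.2 + 251.7·tan42.0° = 122.4 + 226.6 = 349.0 kN/m
FS = R / T = 349.0 / 394.3 = 0.885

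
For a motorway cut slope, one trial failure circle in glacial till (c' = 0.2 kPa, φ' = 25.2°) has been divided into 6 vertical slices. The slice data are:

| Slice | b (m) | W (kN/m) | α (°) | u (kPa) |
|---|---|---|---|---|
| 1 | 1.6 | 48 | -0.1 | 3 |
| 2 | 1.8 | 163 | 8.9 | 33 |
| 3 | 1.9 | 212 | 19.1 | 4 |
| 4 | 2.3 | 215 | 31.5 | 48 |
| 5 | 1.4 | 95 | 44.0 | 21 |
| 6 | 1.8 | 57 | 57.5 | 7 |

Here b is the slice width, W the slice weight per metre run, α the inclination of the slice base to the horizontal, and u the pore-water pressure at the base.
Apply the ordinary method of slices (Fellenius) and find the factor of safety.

Ordinary method of slices: FS = Σ[c'·Δl_i + (W_i cosα_i − u_i·Δl_i)·tanφ'] / Σ W_i sinα_i, with Δl_i = b_i / cosα_i.
Slice 1: Δl = 1.6/cos(-0.1°) = 1.600 m; N'_1 = 48·cos(-0.1°) − 3·1.600 = 43.2; c'Δl = 0.32; W sinα = -0.1
Slice 2: Δl = 1.8/cos8.9° = 1.822 m; N'_2 = 163·cos8.9° − 33·1.822 = 100.9; c'Δl = 0.36; W sinα = 25.2
Slice 3: Δl = 1.9/cos19.1° = 2.011 m; N'_3 = 212·cos19.1° − 4·2.011 = 192.3; c'Δl = 0.40; W sinα = 69.4
Slice 4: Δl = 2.3/cos31.5° = 2.698 m; N'_4 = 215·cos31.5° − 48·2.698 = 53.8; c'Δl = 0.54; W sinα = 112.3
Slice 5: Δl = 1.4/cos44.0° = 1.946 m; N'_5 = 95·cos44.0° − 21·1.946 = 27.5; c'Δl = 0.39; W sinα = 66.0
Slice 6: Δl = 1.8/cos57.5° = 3.350 m; N'_6 = 57·cos57.5° − 7·3.350 = 7.2; c'Δl = 0.67; W sinα = 48.1
Σc'Δl = 2.7 kN/m; ΣN' = 424.9 kN/m; ΣW sinα = 320.9 kN/m
Resisting = 2.7 + 424.9·tan25.2° = 2.7 + 199.9 = 202.6 kN/m
FS = 202.6 / 320.9 = 0.631

FS = 0.63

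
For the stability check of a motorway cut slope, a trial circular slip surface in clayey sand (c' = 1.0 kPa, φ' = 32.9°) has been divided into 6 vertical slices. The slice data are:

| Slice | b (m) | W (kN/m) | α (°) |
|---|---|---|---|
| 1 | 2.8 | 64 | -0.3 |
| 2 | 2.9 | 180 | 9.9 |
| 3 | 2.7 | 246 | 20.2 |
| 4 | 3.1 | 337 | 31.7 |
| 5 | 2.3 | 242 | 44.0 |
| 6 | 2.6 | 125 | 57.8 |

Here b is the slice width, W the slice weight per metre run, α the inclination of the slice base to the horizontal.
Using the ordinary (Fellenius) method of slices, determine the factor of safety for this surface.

FS = 1.18

Ordinary method of slices: FS = Σ[c'·Δl_i + (W_i cosα_i)·tanφ'] / Σ W_i sinα_i, with Δl_i = b_i / cosα_i.
Slice 1: Δl = 2.8/cos(-0.3°) = 2.800 m; N'_1 = 64·cos(-0.3°) = 64.0; c'Δl = 2.80; W sinα = -0.3
Slice 2: Δl = 2.9/cos9.9° = 2.944 m; N'_2 = 180·cos9.9° = 177.3; c'Δl = 2.94; W sinα = 30.9
Slice 3: Δl = 2.7/cos20.2° = 2.877 m; N'_3 = 246·cos20.2° = 230.9; c'Δl = 2.88; W sinα = 84.9
Slice 4: Δl = 3.1/cos31.7° = 3.644 m; N'_4 = 337·cos31.7° = 286.7; c'Δl = 3.64; W sinα = 177.1
Slice 5: Δl = 2.3/cos44.0° = 3.197 m; N'_5 = 242·cos44.0° = 174.1; c'Δl = 3.20; W sinα = 168.1
Slice 6: Δl = 2.6/cos57.8° = 4.879 m; N'_6 = 125·cos57.8° = 66.6; c'Δl = 4.88; W sinα = 105.8
Σc'Δl = 20.3 kN/m; ΣN' = 999.6 kN/m; ΣW sinα = 566.5 kN/m
Resisting = 20.3 + 999.6·tan32.9° = 20.3 + 646.7 = 667.0 kN/m
FS = 667.0 / 566.5 = 1.177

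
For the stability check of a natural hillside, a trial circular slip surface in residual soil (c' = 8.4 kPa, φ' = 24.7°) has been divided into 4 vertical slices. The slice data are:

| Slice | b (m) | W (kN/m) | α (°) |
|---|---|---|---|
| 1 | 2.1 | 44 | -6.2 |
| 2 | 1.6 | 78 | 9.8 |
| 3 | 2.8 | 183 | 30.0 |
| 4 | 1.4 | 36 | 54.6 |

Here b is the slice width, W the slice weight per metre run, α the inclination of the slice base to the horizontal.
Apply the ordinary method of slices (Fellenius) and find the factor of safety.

Ordinary method of slices: FS = Σ[c'·Δl_i + (W_i cosα_i)·tanφ'] / Σ W_i sinα_i, with Δl_i = b_i / cosα_i.
Slice 1: Δl = 2.1/cos(-6.2°) = 2.112 m; N'_1 = 44·cos(-6.2°) = 43.7; c'Δl = 17.74; W sinα = -4.8
Slice 2: Δl = 1.6/cos9.8° = 1.624 m; N'_2 = 78·cos9.8° = 76.9; c'Δl = 13.64; W sinα = 13.3
Slice 3: Δl = 2.8/cos30.0° = 3.233 m; N'_3 = 183·cos30.0° = 158.5; c'Δl = 27.16; W sinα = 91.5
Slice 4: Δl = 1.4/cos54.6° = 2.417 m; N'_4 = 36·cos54.6° = 20.9; c'Δl = 20.30; W sinα = 29.3
Σc'Δl = 78.8 kN/m; ΣN' = 299.9 kN/m; ΣW sinα = 129.4 kN/m
Resisting = 78.8 + 299.9·tan24.7° = 78.8 + 138.0 = 216.8 kN/m
FS = 216.8 / 129.4 = 1.676

FS = 1.68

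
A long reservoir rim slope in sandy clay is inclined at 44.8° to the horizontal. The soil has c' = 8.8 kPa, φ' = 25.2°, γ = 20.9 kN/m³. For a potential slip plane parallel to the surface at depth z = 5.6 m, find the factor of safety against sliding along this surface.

For an infinite slope with a slip plane parallel to the surface (no pore pressure): FS = [c' + γz cos²β tanφ'] / [γz sinβ cosβ].
γz = 20.9·5.6 = 117.04 kN/m²
Numerator = 8.8 + 117.04·cos²44.8°·tan25.2° = 8.8 + 117.04·0.5035·0.4706 = 36.530 kPa
Denominator = 117.04·sin44.8°·cos44.8° = 117.04·0.7046·0.7096 = 58.519 kPa
FS = 36.530 / 58.519 = 0.624

FS = 0.62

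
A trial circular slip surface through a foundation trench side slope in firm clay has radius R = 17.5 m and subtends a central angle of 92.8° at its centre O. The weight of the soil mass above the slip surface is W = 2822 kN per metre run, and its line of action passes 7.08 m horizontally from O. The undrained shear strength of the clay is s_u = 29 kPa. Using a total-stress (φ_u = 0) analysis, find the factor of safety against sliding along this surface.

Taking moments about the centre O, the resisting moment is provided by the undrained shear strength acting along the arc:
Arc length L_a = R·θ = 17.5·(92.8°·π/180) = 17.5·1.6197 = 28.34 m
M_R = s_u·L_a·R = 29·28.34·17.5 = 14384.7 kN·m/m
M_D = W·d = 2822·7.08 = 19979.8 kN·m/m
FS = M_R / M_D = 14384.7 / 19979.8 = 0.720

FS = 0.72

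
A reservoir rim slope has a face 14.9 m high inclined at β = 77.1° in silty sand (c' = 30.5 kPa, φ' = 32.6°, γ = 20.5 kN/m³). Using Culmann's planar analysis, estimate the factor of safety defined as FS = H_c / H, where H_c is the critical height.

H_c = (4c'/γ) · sinβ cosφ' / [1 − cos(β − φ')]
    = (4·30.5/20.5) · sin77.1°·cos32.6° / [1 − cos44.5°]
    = 5.951 · 0.8212 / 0.2867 = 17.04 m
FS = H_c / H = 17.04 / 14.9 = 1.144

FS = 1.14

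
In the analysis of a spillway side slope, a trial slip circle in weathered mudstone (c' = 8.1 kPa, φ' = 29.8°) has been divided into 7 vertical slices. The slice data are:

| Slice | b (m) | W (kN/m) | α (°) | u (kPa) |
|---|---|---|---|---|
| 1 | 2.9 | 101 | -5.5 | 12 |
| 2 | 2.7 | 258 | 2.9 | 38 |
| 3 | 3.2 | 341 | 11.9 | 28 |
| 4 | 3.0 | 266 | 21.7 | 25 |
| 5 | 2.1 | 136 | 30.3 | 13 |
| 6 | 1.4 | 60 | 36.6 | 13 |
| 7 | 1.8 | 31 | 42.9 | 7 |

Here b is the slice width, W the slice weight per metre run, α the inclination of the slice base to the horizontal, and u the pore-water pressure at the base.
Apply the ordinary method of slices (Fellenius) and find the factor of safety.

FS = 1.95

Ordinary method of slices: FS = Σ[c'·Δl_i + (W_i cosα_i − u_i·Δl_i)·tanφ'] / Σ W_i sinα_i, with Δl_i = b_i / cosα_i.
Slice 1: Δl = 2.9/cos(-5.5°) = 2.913 m; N'_1 = 101·cos(-5.5°) − 12·2.913 = 65.6; c'Δl = 23.60; W sinα = -9.7
Slice 2: Δl = 2.7/cos2.9° = 2.703 m; N'_2 = 258·cos2.9° − 38·2.703 = 154.9; c'Δl = 21.90; W sinα = 13.1
Slice 3: Δl = 3.2/cos11.9° = 3.270 m; N'_3 = 341·cos11.9° − 28·3.270 = 242.1; c'Δl = 26.49; W sinα = 70.3
Slice 4: Δl = 3.0/cos21.7° = 3.229 m; N'_4 = 266·cos21.7° − 25·3.229 = 166.4; c'Δl = 26.15; W sinα = 98.4
Slice 5: Δl = 2.1/cos30.3° = 2.432 m; N'_5 = 136·cos30.3° − 13·2.432 = 85.8; c'Δl = 19.70; W sinα = 68.6
Slice 6: Δl = 1.4/cos36.6° = 1.744 m; N'_6 = 60·cos36.6° − 13·1.744 = 25.5; c'Δl = 14.13; W sinα = 35.8
Slice 7: Δl = 1.8/cos42.9° = 2.457 m; N'_7 = 31·cos42.9° − 7·2.457 = 5.5; c'Δl = 19.90; W sinα = 21.1
Σc'Δl = 151.9 kN/m; ΣN' = 745.9 kN/m; ΣW sinα = 297.5 kN/m
Resisting = 151.9 + 745.9·tan29.8° = 151.9 + 427.2 = 579.0 kN/m
FS = 579.0 / 297.5 = 1.946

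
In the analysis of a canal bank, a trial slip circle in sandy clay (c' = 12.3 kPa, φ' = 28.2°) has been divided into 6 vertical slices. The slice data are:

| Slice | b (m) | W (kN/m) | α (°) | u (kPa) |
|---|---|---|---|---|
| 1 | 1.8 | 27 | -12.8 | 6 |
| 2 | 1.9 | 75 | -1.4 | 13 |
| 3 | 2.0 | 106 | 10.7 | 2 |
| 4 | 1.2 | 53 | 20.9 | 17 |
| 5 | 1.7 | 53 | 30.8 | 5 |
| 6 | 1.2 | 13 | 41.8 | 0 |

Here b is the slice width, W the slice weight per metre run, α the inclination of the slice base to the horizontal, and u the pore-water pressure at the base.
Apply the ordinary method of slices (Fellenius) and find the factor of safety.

Ordinary method of slices: FS = Σ[c'·Δl_i + (W_i cosα_i − u_i·Δl_i)·tanφ'] / Σ W_i sinα_i, with Δl_i = b_i / cosα_i.
Slice 1: Δl = 1.8/cos(-12.8°) = 1.846 m; N'_1 = 27·cos(-12.8°) − 6·1.846 = 15.3; c'Δl = 22.70; W sinα = -6.0
Slice 2: Δl = 1.9/cos(-1.4°) = 1.901 m; N'_2 = 75·cos(-1.4°) − 13·1.901 = 50.3; c'Δl = 23.38; W sinα = -1.8
Slice 3: Δl = 2.0/cos10.7° = 2.035 m; N'_3 = 106·cos10.7° − 2·2.035 = 100.1; c'Δl = 25.04; W sinα = 19.7
Slice 4: Δl = 1.2/cos20.9° = 1.285 m; N'_4 = 53·cos20.9° − 17·1.285 = 27.7; c'Δl = 15.80; W sinα = 18.9
Slice 5: Δl = 1.7/cos30.8° = 1.979 m; N'_5 = 53·cos30.8° − 5·1.979 = 35.6; c'Δl = 24.34; W sinα = 27.1
Slice 6: Δl = 1.2/cos41.8° = 1.610 m; N'_6 = 13·cos41.8° − 0·1.610 = 9.7; c'Δl = 19.80; W sinα = 8.7
Σc'Δl = 131.1 kN/m; ΣN' = 238.6 kN/m; ΣW sinα = 66.6 kN/m
Resisting = 131.1 + 238.6·tan28.2° = 131.1 + 127.9 = 259.0 kN/m
FS = 259.0 / 66.6 = 3.890

FS = 3.89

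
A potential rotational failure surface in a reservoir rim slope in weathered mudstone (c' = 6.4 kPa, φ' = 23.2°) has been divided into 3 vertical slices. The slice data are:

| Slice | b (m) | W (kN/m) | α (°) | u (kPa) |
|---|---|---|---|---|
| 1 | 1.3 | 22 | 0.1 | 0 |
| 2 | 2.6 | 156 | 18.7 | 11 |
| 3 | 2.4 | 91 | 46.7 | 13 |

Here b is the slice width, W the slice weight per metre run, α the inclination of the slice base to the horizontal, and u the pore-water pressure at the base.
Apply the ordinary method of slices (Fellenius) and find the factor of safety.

Ordinary method of slices: FS = Σ[c'·Δl_i + (W_i cosα_i − u_i·Δl_i)·tanφ'] / Σ W_i sinα_i, with Δl_i = b_i / cosα_i.
Slice 1: Δl = 1.3/cos0.1° = 1.300 m; N'_1 = 22·cos0.1° − 0·1.300 = 22.0; c'Δl = 8.32; W sinα = 0.0
Slice 2: Δl = 2.6/cos18.7° = 2.745 m; N'_2 = 156·cos18.7° − 11·2.745 = 117.6; c'Δl = 17.57; W sinα = 50.0
Slice 3: Δl = 2.4/cos46.7° = 3.499 m; N'_3 = 91·cos46.7° − 13·3.499 = 16.9; c'Δl = 22.40; W sinα = 66.2
Σc'Δl = 48.3 kN/m; ΣN' = 156.5 kN/m; ΣW sinα = 116.3 kN/m
Resisting = 48.3 + 156.5·tan23.2° = 48.3 + 67.1 = 115.4 kN/m
FS = 115.4 / 116.3 = 0.992

FS = 0.99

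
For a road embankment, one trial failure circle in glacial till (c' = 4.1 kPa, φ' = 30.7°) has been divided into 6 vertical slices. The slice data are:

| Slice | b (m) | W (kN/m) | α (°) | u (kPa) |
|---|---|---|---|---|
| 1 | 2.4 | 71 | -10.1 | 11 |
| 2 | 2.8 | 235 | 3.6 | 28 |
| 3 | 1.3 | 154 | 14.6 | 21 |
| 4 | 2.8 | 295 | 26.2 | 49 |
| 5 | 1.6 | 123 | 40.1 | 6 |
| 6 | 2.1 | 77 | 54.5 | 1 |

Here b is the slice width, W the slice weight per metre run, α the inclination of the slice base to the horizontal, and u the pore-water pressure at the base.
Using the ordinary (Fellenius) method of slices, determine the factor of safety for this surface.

Ordinary method of slices: FS = Σ[c'·Δl_i + (W_i cosα_i − u_i·Δl_i)·tanφ'] / Σ W_i sinα_i, with Δl_i = b_i / cosα_i.
Slice 1: Δl = 2.4/cos(-10.1°) = 2.438 m; N'_1 = 71·cos(-10.1°) − 11·2.438 = 43.1; c'Δl = 9.99; W sinα = -12.5
Slice 2: Δl = 2.8/cos3.6° = 2.806 m; N'_2 = 235·cos3.6° − 28·2.806 = 156.0; c'Δl = 11.50; W sinα = 14.8
Slice 3: Δl = 1.3/cos14.6° = 1.343 m; N'_3 = 154·cos14.6° − 21·1.343 = 120.8; c'Δl = 5.51; W sinα = 38.8
Slice 4: Δl = 2.8/cos26.2° = 3.121 m; N'_4 = 295·cos26.2° − 49·3.121 = 111.8; c'Δl = 12.79; W sinα = 130.2
Slice 5: Δl = 1.6/cos40.1° = 2.092 m; N'_5 = 123·cos40.1° − 6·2.092 = 81.5; c'Δl = 8.58; W sinα = 79.2
Slice 6: Δl = 2.1/cos54.5° = 3.616 m; N'_6 = 77·cos54.5° − 1·3.616 = 41.1; c'Δl = 14.83; W sinα = 62.7
Σc'Δl = 63.2 kN/m; ΣN' = 554.3 kN/m; ΣW sinα = 313.3 kN/m
Resisting = 63.2 + 554.3·tan30.7° = 63.2 + 329.1 = 392.3 kN/m
FS = 392.3 / 313.3 = 1.252

FS = 1.25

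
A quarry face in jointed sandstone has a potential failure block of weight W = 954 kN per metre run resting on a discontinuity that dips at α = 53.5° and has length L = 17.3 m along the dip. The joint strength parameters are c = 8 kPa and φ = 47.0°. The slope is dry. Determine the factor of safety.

FS = 0.97

Resolving the block weight along and normal to the plane and applying the Mohr–Coulomb strength on the joint:
N' = W cosα = 954·cos53.5° = 567.5 kN/m
Driving force T = W sinα = 954·sin53.5° = 766.9 kN/m
Resisting force R = c·L + N'·tanφ = 8·17.3 + 567.5·tan47.0° = 138.4 + 608.5 = 746.9 kN/m
FS = R / T = 746.9 / 766.9 = 0.974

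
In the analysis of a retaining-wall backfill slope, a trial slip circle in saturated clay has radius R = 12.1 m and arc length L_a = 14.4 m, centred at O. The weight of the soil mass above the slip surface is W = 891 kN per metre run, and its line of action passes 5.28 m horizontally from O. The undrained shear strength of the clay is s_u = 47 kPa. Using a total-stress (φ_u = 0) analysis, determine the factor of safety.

Taking moments about the centre O, the resisting moment is provided by the undrained shear strength acting along the arc:
M_R = s_u·L_a·R = 47·14.40·12.1 = 8189.3 kN·m/m
M_D = W·d = 891·5.28 = 4704.5 kN·m/m
FS = M_R / M_D = 8189.3 / 4704.5 = 1.741

FS = 1.74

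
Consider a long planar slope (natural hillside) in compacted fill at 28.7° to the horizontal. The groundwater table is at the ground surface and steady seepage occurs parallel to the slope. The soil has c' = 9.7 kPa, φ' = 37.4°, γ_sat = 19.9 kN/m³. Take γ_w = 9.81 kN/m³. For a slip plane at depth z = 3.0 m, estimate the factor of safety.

FS = 1.09

With seepage parallel to the slope and the water table at the surface, the effective normal stress on the slip plane uses the buoyant unit weight γ' = γ_sat − γ_w while the driving shear stress uses γ_sat:
FS = [c' + γ' z cos²β tanφ'] / [γ_sat z sinβ cosβ]
γ' = 19.9 − 9.81 = 10.09 kN/m³
Numerator = 9.7 + 10.09·3.0·cos²28.7°·tan37.4° = 9.7 + 10.09·3.0·0.7694·0.7646 = 27.506 kPa
Denominator = 19.9·3.0·sin28.7°·cos28.7° = 19.9·3.0·0.4802·0.8771 = 25.147 kPa
FS = 27.506 / 25.147 = 1.094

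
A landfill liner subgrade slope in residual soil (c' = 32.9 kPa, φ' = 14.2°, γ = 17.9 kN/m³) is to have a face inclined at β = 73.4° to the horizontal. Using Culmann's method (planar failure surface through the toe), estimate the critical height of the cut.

Culmann's analysis gives the critical failure plane at α_cr = (β + φ')/2 = (73.4 + 14.2)/2 = 43.8°, and the critical height
H_c = (4c'/γ) · sinβ cosφ' / [1 − cos(β − φ')]
    = (4·32.9/17.9) · sin73.4°·cos14.2° / [1 − cos(59.2°)]
    = 7.352 · 0.9583·0.9694 / [1 − 0.5120]
    = 7.352 · 0.9290 / 0.4880
    = 14.00 m

H_c = 14.00 m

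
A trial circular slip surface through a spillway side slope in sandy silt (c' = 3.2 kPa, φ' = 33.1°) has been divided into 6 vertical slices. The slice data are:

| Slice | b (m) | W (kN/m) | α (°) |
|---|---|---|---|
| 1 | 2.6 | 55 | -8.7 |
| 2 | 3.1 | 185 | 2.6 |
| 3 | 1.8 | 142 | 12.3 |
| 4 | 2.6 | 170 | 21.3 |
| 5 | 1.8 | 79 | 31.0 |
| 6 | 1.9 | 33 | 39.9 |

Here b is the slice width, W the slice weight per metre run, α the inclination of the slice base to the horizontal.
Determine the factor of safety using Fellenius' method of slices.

FS = 2.98

Ordinary method of slices: FS = Σ[c'·Δl_i + (W_i cosα_i)·tanφ'] / Σ W_i sinα_i, with Δl_i = b_i / cosα_i.
Slice 1: Δl = 2.6/cos(-8.7°) = 2.630 m; N'_1 = 55·cos(-8.7°) = 54.4; c'Δl = 8.42; W sinα = -8.3
Slice 2: Δl = 3.1/cos2.6° = 3.103 m; N'_2 = 185·cos2.6° = 184.8; c'Δl = 9.93; W sinα = 8.4
Slice 3: Δl = 1.8/cos12.3° = 1.842 m; N'_3 = 142·cos12.3° = 138.7; c'Δl = 5.90; W sinα = 30.3
Slice 4: Δl = 2.6/cos21.3° = 2.791 m; N'_4 = 170·cos21.3° = 158.4; c'Δl = 8.93; W sinα = 61.8
Slice 5: Δl = 1.8/cos31.0° = 2.100 m; N'_5 = 79·cos31.0° = 67.7; c'Δl = 6.72; W sinα = 40.7
Slice 6: Δl = 1.9/cos39.9° = 2.477 m; N'_6 = 33·cos39.9° = 25.3; c'Δl = 7.93; W sinα = 21.2
Σc'Δl = 47.8 kN/m; ΣN' = 629.3 kN/m; ΣW sinα = 153.9 kN/m
Resisting = 47.8 + 629.3·tan33.1° = 47.8 + 410.3 = 458.1 kN/m
FS = 458.1 / 153.9 = 2.976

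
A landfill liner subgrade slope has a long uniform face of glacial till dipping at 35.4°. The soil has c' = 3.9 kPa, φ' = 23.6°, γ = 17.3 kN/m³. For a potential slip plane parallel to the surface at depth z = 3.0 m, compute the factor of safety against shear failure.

FS = 0.77

For an infinite slope with a slip plane parallel to the surface (no pore pressure): FS = [c' + γz cos²β tanφ'] / [γz sinβ cosβ].
γz = 17.3·3.0 = 51.90 kN/m²
Numerator = 3.9 + 51.90·cos²35.4°·tan23.6° = 3.9 + 51.90·0.6644·0.4369 = 18.966 kPa
Denominator = 51.90·sin35.4°·cos35.4° = 51.90·0.5793·0.8151 = 24.507 kPa
FS = 18.966 / 24.507 = 0.774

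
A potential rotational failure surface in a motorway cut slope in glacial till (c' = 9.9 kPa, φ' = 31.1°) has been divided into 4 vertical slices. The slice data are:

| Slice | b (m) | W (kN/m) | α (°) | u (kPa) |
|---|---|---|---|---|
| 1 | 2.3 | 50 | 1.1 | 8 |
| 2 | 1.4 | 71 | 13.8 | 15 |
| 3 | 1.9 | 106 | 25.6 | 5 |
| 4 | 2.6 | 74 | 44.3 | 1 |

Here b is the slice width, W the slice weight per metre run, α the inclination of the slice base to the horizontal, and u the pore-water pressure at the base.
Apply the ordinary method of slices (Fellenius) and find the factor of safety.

Ordinary method of slices: FS = Σ[c'·Δl_i + (W_i cosα_i − u_i·Δl_i)·tanφ'] / Σ W_i sinα_i, with Δl_i = b_i / cosα_i.
Slice 1: Δl = 2.3/cos1.1° = 2.300 m; N'_1 = 50·cos1.1° − 8·2.300 = 31.6; c'Δl = 22.77; W sinα = 1.0
Slice 2: Δl = 1.4/cos13.8° = 1.442 m; N'_2 = 71·cos13.8° − 15·1.442 = 47.3; c'Δl = 14.27; W sinα = 16.9
Slice 3: Δl = 1.9/cos25.6° = 2.107 m; N'_3 = 106·cos25.6° − 5·2.107 = 85.1; c'Δl = 20.86; W sinα = 45.8
Slice 4: Δl = 2.6/cos44.3° = 3.633 m; N'_4 = 74·cos44.3° − 1·3.633 = 49.3; c'Δl = 35.97; W sinα = 51.7
Σc'Δl = 93.9 kN/m; ΣN' = 213.3 kN/m; ΣW sinα = 115.4 kN/m
Resisting = 93.9 + 213.3·tan31.1° = 93.9 + 128.7 = 222.5 kN/m
FS = 222.5 / 115.4 = 1.929

FS = 1.93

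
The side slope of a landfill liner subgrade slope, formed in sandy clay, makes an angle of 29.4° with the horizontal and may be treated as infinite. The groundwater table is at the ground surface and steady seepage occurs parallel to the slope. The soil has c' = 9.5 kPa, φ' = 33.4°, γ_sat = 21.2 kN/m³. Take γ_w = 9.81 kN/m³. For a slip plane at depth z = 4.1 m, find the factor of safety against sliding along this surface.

FS = 0.88

With seepage parallel to the slope and the water table at the surface, the effective normal stress on the slip plane uses the buoyant unit weight γ' = γ_sat − γ_w while the driving shear stress uses γ_sat:
FS = [c' + γ' z cos²β tanφ'] / [γ_sat z sinβ cosβ]
γ' = 21.2 − 9.81 = 11.39 kN/m³
Numerator = 9.5 + 11.39·4.1·cos²29.4°·tan33.4° = 9.5 + 11.39·4.1·0.7590·0.6594 = 32.872 kPa
Denominator = 21.2·4.1·sin29.4°·cos29.4° = 21.2·4.1·0.4909·0.8712 = 37.174 kPa
FS = 32.872 / 37.174 = 0.884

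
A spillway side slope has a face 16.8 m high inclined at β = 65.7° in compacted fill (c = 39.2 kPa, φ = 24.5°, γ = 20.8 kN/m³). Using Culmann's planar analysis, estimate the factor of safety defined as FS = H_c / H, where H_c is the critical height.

FS = 1.50

H_c = (4c/γ) · sinβ cosφ / [1 − cos(β − φ)]
    = (4·39.2/20.8) · sin65.7°·cos24.5° / [1 − cos41.2°]
    = 7.538 · 0.8293 / 0.2476 = 25.25 m
FS = H_c / H = 25.25 / 16.8 = 1.503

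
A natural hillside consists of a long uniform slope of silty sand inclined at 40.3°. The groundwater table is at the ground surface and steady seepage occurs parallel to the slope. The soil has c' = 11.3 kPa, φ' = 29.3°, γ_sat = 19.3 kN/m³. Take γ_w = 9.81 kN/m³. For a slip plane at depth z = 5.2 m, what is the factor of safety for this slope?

With seepage parallel to the slope and the water table at the surface, the effective normal stress on the slip plane uses the buoyant unit weight γ' = γ_sat − γ_w while the driving shear stress uses γ_sat:
FS = [c' + γ' z cos²β tanφ'] / [γ_sat z sinβ cosβ]
γ' = 19.3 − 9.81 = 9.49 kN/m³
Numerator = 11.3 + 9.49·5.2·cos²40.3°·tan29.3° = 11.3 + 9.49·5.2·0.5817·0.5612 = 27.408 kPa
Denominator = 19.3·5.2·sin40.3°·cos40.3° = 19.3·5.2·0.6468·0.7627 = 49.506 kPa
FS = 27.408 / 49.506 = 0.554

FS = 0.55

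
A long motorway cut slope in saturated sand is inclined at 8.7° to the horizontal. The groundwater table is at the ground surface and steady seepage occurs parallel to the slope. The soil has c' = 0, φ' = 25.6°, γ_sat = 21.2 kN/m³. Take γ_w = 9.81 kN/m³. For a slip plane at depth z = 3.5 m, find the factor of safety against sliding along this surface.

FS = 1.68

With seepage parallel to the slope and the water table at the surface, the effective normal stress on the slip plane uses the buoyant unit weight γ' = γ_sat − γ_w while the driving shear stress uses γ_sat:
FS = [c' + γ' z cos²β tanφ'] / [γ_sat z sinβ cosβ]
(For c' = 0 this reduces to FS = (γ'/γ_sat)·tanφ'/tanβ.)
γ' = 21.2 − 9.81 = 11.39 kN/m³
Numerator = 0.0 + 11.39·3.5·cos²8.7°·tan25.6° = 0.0 + 11.39·3.5·0.9771·0.4791 = 18.663 kPa
Denominator = 21.2·3.5·sin8.7°·cos8.7° = 21.2·3.5·0.1513·0.9885 = 11.094 kPa
FS = 18.663 / 11.094 = 1.682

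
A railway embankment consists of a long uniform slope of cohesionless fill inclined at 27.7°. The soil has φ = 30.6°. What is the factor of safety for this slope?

FS = 1.13

For a dry cohesionless infinite slope the factor of safety is FS = tanφ / tanβ.
FS = tan30.6° / tan27.7° = 0.5914 / 0.5250 = 1.126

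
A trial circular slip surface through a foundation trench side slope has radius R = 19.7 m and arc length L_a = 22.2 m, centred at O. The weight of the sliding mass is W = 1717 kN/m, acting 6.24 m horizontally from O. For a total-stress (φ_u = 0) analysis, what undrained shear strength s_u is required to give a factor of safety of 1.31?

s_u = 32.1 kPa

FS = s_u·L_a·R / (W·d), so s_u = FS·W·d / (L_a·R).
s_u = 1.31·1717·6.24 / (22.20·19.7) = 14035.4 / 437.34 = 32.09 kPa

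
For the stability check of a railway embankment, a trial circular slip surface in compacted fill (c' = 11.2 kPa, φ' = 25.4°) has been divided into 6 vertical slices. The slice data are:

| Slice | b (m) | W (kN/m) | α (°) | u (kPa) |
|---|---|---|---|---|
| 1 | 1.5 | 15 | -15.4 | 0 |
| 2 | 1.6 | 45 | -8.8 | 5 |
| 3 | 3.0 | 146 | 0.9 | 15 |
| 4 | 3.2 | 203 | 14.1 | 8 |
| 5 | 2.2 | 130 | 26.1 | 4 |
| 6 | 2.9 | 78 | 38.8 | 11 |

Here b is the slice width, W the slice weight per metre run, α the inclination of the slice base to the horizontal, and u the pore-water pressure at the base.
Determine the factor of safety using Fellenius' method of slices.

FS = 2.64

Ordinary method of slices: FS = Σ[c'·Δl_i + (W_i cosα_i − u_i·Δl_i)·tanφ'] / Σ W_i sinα_i, with Δl_i = b_i / cosα_i.
Slice 1: Δl = 1.5/cos(-15.4°) = 1.556 m; N'_1 = 15·cos(-15.4°) − 0·1.556 = 14.5; c'Δl = 17.43; W sinα = -4.0
Slice 2: Δl = 1.6/cos(-8.8°) = 1.619 m; N'_2 = 45·cos(-8.8°) − 5·1.619 = 36.4; c'Δl = 18.13; W sinα = -6.9
Slice 3: Δl = 3.0/cos0.9° = 3.000 m; N'_3 = 146·cos0.9° − 15·3.000 = 101.0; c'Δl = 33.60; W sinα = 2.3
Slice 4: Δl = 3.2/cos14.1° = 3.299 m; N'_4 = 203·cos14.1° − 8·3.299 = 170.5; c'Δl = 36.95; W sinα = 49.5
Slice 5: Δl = 2.2/cos26.1° = 2.450 m; N'_5 = 130·cos26.1° − 4·2.450 = 106.9; c'Δl = 27.44; W sinα = 57.2
Slice 6: Δl = 2.9/cos38.8° = 3.721 m; N'_6 = 78·cos38.8° − 11·3.721 = 19.9; c'Δl = 41.68; W sinα = 48.9
Σc'Δl = 175.2 kN/m; ΣN' = 449.1 kN/m; ΣW sinα = 146.9 kN/m
Resisting = 175.2 + 449.1·tan25.4° = 175.2 + 213.2 = 388.5 kN/m
FS = 388.5 / 146.9 = 2.644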